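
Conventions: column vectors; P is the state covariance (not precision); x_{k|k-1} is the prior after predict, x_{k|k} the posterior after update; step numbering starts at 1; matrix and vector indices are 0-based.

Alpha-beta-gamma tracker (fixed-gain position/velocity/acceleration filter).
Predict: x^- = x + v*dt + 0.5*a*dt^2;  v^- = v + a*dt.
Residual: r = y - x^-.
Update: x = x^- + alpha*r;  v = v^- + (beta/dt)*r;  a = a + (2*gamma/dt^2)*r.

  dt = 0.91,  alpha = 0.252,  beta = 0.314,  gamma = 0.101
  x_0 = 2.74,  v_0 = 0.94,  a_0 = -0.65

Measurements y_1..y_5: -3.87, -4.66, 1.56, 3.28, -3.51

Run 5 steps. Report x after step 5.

x_post = -5.9166

step 1: x_pred=3.3263  r=-7.1963  x^+=1.5128  v^+=-2.1346  a^+=-2.4054
step 2: x_pred=-1.4256  r=-3.2344  x^+=-2.2407  v^+=-5.4396  a^+=-3.1944
step 3: x_pred=-8.5133  r=10.0733  x^+=-5.9748  v^+=-4.8706  a^+=-0.7372
step 4: x_pred=-10.7123  r=13.9923  x^+=-7.1862  v^+=-0.7133  a^+=2.6760
step 5: x_pred=-6.7273  r=3.2173  x^+=-5.9166  v^+=2.8320  a^+=3.4608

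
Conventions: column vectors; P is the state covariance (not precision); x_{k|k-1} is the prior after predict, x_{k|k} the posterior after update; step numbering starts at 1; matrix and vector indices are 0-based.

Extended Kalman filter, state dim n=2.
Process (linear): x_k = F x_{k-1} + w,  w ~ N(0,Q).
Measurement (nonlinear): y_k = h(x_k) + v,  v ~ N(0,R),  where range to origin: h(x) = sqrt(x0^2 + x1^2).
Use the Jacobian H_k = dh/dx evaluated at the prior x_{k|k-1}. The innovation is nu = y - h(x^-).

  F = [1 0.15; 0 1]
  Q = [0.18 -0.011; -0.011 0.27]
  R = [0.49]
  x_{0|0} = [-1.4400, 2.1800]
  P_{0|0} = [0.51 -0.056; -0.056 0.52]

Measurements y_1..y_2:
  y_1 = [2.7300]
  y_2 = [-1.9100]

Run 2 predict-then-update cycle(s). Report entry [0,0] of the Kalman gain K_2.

K[0,0] = -0.0683

step 1: x^-=[-1.1130, 2.1800]  P^-=[0.6849 0.0110; 0.0110 0.7900]  H_jac=[-0.4547 0.8906]  S=[1.2494]  K=[-0.2414; 0.5592]  nu=[0.2823]  x^+=[-1.1812, 2.3379]  P^+=[0.6121 0.1797; 0.1797 0.3994]
step 2: x^-=[-0.8305, 2.3379]  P^-=[0.8550 0.2286; 0.2286 0.6694]  H_jac=[-0.3347 0.9423]  S=[1.0360]  K=[-0.0683; 0.5350]  nu=[-4.3910]  x^+=[-0.5304, -0.0113]  P^+=[0.8501 0.2665; 0.2665 0.3728]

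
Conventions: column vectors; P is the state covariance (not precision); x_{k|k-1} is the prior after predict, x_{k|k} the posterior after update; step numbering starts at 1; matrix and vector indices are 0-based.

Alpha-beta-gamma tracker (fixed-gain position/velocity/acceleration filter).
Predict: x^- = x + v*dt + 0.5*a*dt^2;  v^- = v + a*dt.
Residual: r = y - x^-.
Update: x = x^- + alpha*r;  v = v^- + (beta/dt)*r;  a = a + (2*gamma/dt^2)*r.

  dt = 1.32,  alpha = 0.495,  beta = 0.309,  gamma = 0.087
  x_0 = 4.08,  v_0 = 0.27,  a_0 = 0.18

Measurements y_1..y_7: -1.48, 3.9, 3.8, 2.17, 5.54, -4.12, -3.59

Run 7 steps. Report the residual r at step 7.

resid = -3.1339

step 1: x_pred=4.5932  r=-6.0732  x^+=1.5870  v^+=-0.9141  a^+=-0.4265
step 2: x_pred=0.0088  r=3.8912  x^+=1.9350  v^+=-0.5662  a^+=-0.0379
step 3: x_pred=1.1546  r=2.6454  x^+=2.4641  v^+=0.0031  a^+=0.2263
step 4: x_pred=2.6653  r=-0.4953  x^+=2.4201  v^+=0.1858  a^+=0.1768
step 5: x_pred=2.8194  r=2.7206  x^+=4.1661  v^+=1.0561  a^+=0.4485
step 6: x_pred=5.9508  r=-10.0708  x^+=0.9658  v^+=-0.7094  a^+=-0.5572
step 7: x_pred=-0.4561  r=-3.1339  x^+=-2.0074  v^+=-2.1785  a^+=-0.8702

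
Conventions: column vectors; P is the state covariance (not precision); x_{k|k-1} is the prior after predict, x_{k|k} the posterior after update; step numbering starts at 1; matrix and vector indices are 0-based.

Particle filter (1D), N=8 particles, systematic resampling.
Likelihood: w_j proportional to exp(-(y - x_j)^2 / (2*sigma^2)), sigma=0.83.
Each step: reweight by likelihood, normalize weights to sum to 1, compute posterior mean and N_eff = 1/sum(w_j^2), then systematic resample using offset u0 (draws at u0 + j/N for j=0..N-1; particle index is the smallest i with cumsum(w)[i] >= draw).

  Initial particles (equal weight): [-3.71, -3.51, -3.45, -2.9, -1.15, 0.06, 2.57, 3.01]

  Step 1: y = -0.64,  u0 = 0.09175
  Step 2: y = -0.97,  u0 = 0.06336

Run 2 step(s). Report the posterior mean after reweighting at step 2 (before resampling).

step 1: w=[0.0007, 0.0016, 0.0021, 0.0157, 0.5305, 0.4490, 0.0004, 0.0000]  mean=-0.6431  Neff=2.0692  idx=[4, 4, 4, 4, 5, 5, 5, 5]
step 2: w=[0.1696, 0.1696, 0.1696, 0.1696, 0.0804, 0.0804, 0.0804, 0.0804]  mean=-0.7609  Neff=7.0965  idx=[0, 1, 1, 2, 3, 4, 5, 7]

post_mean = -0.7609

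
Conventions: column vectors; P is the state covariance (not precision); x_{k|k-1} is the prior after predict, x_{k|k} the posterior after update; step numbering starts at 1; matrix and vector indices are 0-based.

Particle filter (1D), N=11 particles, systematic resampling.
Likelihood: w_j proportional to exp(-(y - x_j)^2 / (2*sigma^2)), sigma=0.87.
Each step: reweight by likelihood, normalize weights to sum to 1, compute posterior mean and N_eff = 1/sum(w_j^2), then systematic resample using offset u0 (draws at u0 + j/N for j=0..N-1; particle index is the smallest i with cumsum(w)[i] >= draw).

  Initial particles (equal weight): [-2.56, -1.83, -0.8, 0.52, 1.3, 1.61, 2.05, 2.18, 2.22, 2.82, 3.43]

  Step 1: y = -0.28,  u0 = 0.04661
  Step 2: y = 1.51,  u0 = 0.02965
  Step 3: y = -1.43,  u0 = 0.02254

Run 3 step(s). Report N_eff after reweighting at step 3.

N_eff = 2.0369

step 1: w=[0.0155, 0.0984, 0.4023, 0.3151, 0.0925, 0.0454, 0.0133, 0.0088, 0.0077, 0.0008, 0.0001]  mean=-0.1181  Neff=3.5461  idx=[1, 2, 2, 2, 2, 2, 3, 3, 3, 4, 5]
step 2: w=[0.0002, 0.0080, 0.0080, 0.0080, 0.0080, 0.0080, 0.1421, 0.1421, 0.1421, 0.2637, 0.2697]  mean=0.9666  Neff=4.9204  idx=[4, 6, 7, 7, 8, 9, 9, 9, 10, 10, 10]
step 3: w=[0.6855, 0.0723, 0.0723, 0.0723, 0.0723, 0.0065, 0.0065, 0.0065, 0.0020, 0.0020, 0.0020]  mean=-0.3632  Neff=2.0369  idx=[0, 0, 0, 0, 0, 0, 0, 0, 1, 3, 4]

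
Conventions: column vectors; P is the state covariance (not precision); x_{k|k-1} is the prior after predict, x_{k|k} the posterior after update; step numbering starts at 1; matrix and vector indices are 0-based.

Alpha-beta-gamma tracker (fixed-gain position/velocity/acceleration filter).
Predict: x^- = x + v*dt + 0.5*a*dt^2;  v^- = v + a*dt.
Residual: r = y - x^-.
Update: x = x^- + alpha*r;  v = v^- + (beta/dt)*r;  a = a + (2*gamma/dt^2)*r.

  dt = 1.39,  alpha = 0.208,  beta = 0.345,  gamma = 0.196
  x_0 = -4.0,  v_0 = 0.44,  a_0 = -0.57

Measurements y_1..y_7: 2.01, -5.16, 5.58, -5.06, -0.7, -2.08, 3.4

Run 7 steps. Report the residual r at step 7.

step 1: x_pred=-3.9390  r=5.9490  x^+=-2.7016  v^+=1.1243  a^+=0.6370
step 2: x_pred=-0.5236  r=-4.6364  x^+=-1.4879  v^+=0.8589  a^+=-0.3037
step 3: x_pred=-0.5874  r=6.1674  x^+=0.6954  v^+=1.9675  a^+=0.9476
step 4: x_pred=4.3457  r=-9.4057  x^+=2.3893  v^+=0.9502  a^+=-0.9607
step 5: x_pred=2.7820  r=-3.4820  x^+=2.0578  v^+=-1.2494  a^+=-1.6672
step 6: x_pred=-1.2895  r=-0.7905  x^+=-1.4539  v^+=-3.7630  a^+=-1.8276
step 7: x_pred=-8.4499  r=11.8499  x^+=-5.9852  v^+=-3.3621  a^+=0.5767

resid = 11.8499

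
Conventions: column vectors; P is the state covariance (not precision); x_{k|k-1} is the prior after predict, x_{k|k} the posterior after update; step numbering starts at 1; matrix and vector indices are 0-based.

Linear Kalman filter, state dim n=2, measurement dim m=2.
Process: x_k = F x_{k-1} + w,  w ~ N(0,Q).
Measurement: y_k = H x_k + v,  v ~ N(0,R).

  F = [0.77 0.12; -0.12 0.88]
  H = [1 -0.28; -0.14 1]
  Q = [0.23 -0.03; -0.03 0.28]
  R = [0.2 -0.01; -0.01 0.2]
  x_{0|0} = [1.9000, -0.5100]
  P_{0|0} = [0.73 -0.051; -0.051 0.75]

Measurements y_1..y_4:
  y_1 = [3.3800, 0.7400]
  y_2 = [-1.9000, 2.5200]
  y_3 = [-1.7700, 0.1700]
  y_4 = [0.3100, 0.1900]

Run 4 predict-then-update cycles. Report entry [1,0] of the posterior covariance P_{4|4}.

P_post[1,0] = 0.0286

step 1: x^-=[1.4018, -0.6768]  P^-=[0.6642 -0.0521; -0.0521 0.8821]  S=[0.9625 -0.4041; -0.4041 1.1097]  K=[0.7677 0.1488; 0.0304 0.8125]  nu=[1.7887, 1.6131]  x^+=[3.0150, 0.6883]  P^+=[0.1647 0.0451; 0.0451 0.1685]
step 2: x^-=[2.4042, 0.2439]  P^-=[0.3384 0.0025; 0.0025 0.4033]  S=[0.5686 -0.1677; -0.1677 0.6093]  K=[0.6227 0.0978; 0.0010 0.6617]  nu=[-4.2359, 2.6127]  x^+=[0.0218, 1.9686]  P^+=[0.1325 0.0319; 0.0319 0.1368]
step 3: x^-=[0.2530, 1.7298]  P^-=[0.3164 -0.0067; -0.0067 0.3811]  S=[0.5500 -0.1679; -0.1679 0.5892]  K=[0.6049 0.0859; -0.0089 0.6459]  nu=[-1.5387, -1.5244]  x^+=[-0.8087, 0.7589]  P^+=[0.1283 0.0291; 0.0291 0.1333]
step 4: x^-=[-0.5316, 0.7649]  P^-=[0.3133 -0.0085; -0.0085 0.3790]  S=[0.5478 -0.1688; -0.1688 0.5875]  K=[0.6022 0.0839; -0.0107 0.6440]  nu=[1.0558, -0.6493]  x^+=[0.0497, 0.3354]  P^+=[0.1276 0.0286; 0.0286 0.1329]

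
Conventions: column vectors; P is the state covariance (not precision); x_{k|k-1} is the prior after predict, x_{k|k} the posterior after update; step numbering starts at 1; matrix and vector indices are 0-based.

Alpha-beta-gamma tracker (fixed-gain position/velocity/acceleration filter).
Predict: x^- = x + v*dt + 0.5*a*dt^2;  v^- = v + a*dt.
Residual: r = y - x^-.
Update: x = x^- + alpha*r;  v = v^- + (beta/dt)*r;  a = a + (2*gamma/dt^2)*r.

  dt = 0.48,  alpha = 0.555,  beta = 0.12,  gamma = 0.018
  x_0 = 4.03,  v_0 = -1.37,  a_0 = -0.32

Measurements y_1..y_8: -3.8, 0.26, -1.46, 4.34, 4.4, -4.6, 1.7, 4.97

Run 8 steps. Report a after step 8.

step 1: x_pred=3.3355  r=-7.1355  x^+=-0.6247  v^+=-3.3075  a^+=-1.4349
step 2: x_pred=-2.3776  r=2.6376  x^+=-0.9137  v^+=-3.3369  a^+=-1.0228
step 3: x_pred=-2.6332  r=1.1732  x^+=-1.9821  v^+=-3.5345  a^+=-0.8395
step 4: x_pred=-3.7754  r=8.1154  x^+=0.7287  v^+=-1.9086  a^+=0.4285
step 5: x_pred=-0.1381  r=4.5381  x^+=2.3805  v^+=-0.5684  a^+=1.1376
step 6: x_pred=2.2388  r=-6.8388  x^+=-1.5567  v^+=-1.7320  a^+=0.0691
step 7: x_pred=-2.3802  r=4.0802  x^+=-0.1157  v^+=-0.6788  a^+=0.7066
step 8: x_pred=-0.3601  r=5.3301  x^+=2.5981  v^+=0.9929  a^+=1.5394

a_post = 1.5394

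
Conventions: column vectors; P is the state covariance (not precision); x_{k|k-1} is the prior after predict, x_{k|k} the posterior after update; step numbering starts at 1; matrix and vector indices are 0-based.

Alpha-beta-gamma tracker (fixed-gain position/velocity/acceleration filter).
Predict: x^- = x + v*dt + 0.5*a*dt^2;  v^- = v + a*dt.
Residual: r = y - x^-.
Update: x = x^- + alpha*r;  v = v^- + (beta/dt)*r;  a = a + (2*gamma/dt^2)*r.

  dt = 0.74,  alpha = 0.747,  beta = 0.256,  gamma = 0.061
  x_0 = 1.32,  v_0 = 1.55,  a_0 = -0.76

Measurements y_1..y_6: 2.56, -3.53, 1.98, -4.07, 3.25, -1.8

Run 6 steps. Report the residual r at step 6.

step 1: x_pred=2.2589  r=0.3011  x^+=2.4838  v^+=1.0918  a^+=-0.6929
step 2: x_pred=3.1020  r=-6.6320  x^+=-1.8521  v^+=-1.7153  a^+=-2.1705
step 3: x_pred=-3.7157  r=5.6957  x^+=0.5390  v^+=-1.3511  a^+=-0.9015
step 4: x_pred=-0.7076  r=-3.3624  x^+=-3.2193  v^+=-3.1814  a^+=-1.6506
step 5: x_pred=-6.0255  r=9.2755  x^+=0.9033  v^+=-1.1940  a^+=0.4159
step 6: x_pred=0.1336  r=-1.9336  x^+=-1.3108  v^+=-1.5552  a^+=-0.0149

resid = -1.9336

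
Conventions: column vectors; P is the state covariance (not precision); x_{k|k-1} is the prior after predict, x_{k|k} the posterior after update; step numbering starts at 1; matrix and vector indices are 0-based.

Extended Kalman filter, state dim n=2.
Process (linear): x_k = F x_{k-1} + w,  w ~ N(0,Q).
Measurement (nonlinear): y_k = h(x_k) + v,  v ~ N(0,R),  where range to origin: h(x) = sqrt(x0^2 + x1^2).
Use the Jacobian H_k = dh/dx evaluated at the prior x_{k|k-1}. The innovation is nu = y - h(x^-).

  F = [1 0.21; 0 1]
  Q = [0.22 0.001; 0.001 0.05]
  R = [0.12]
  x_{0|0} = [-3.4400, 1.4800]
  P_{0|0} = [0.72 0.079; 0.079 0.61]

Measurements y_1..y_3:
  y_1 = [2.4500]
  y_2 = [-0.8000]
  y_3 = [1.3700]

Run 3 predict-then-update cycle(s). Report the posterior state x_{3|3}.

x_post = [0.7614, 1.1083]

step 1: x^-=[-3.1292, 1.4800]  P^-=[1.0001 0.2081; 0.2081 0.6600]  H_jac=[-0.9040 0.4276]  S=[0.8970]  K=[-0.9086; 0.1049]  nu=[-1.0115]  x^+=[-2.2101, 1.3739]  P^+=[0.2595 0.2936; 0.2936 0.6501]
step 2: x^-=[-1.9216, 1.3739]  P^-=[0.6314 0.4311; 0.4311 0.7001]  H_jac=[-0.8135 0.5816]  S=[0.3667]  K=[-0.7169; 0.1542]  nu=[-3.1622]  x^+=[0.3453, 0.8864]  P^+=[0.4430 0.4716; 0.4716 0.6914]
step 3: x^-=[0.5315, 0.8864]  P^-=[0.8915 0.6178; 0.6178 0.7414]  H_jac=[0.5142 0.8577]  S=[1.4461]  K=[0.6835; 0.6594]  nu=[0.3365]  x^+=[0.7614, 1.1083]  P^+=[0.2161 -0.0339; -0.0339 0.1126]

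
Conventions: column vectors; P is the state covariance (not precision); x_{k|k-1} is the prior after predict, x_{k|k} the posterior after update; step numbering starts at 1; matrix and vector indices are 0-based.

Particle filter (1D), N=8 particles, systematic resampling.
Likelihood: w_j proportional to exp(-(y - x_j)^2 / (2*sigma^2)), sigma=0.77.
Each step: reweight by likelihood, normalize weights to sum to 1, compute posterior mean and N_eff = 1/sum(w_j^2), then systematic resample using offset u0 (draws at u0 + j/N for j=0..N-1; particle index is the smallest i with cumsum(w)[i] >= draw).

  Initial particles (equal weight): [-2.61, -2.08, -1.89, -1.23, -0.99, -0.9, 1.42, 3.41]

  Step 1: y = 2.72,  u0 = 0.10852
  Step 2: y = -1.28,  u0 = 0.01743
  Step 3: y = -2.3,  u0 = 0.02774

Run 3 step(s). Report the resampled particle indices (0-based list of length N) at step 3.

resampled_idx = [0, 1, 2, 3, 4, 5, 6, 7]

step 1: w=[0.0000, 0.0000, 0.0000, 0.0000, 0.0000, 0.0000, 0.2643, 0.7357]  mean=2.8839  Neff=1.6365  idx=[6, 6, 7, 7, 7, 7, 7, 7]
step 2: w=[0.5000, 0.5000, 0.0000, 0.0000, 0.0000, 0.0000, 0.0000, 0.0000]  mean=1.4200  Neff=2.0000  idx=[0, 0, 0, 0, 1, 1, 1, 1]
step 3: w=[0.1250, 0.1250, 0.1250, 0.1250, 0.1250, 0.1250, 0.1250, 0.1250]  mean=1.4200  Neff=8.0000  idx=[0, 1, 2, 3, 4, 5, 6, 7]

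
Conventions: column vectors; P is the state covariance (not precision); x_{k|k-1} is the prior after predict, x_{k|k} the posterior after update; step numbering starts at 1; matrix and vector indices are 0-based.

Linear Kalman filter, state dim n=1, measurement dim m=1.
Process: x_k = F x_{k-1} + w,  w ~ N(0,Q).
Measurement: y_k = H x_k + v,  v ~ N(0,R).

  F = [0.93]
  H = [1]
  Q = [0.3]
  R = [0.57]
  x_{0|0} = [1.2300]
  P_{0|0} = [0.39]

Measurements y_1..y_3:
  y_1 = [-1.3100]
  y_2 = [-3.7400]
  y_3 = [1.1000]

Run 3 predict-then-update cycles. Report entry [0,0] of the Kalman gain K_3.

step 1: x^-=[1.1439]  P^-=[0.6373]  S=[1.2073]  K=[0.5279]  nu=[-2.4539]  x^+=[-0.1515]  P^+=[0.3009]
step 2: x^-=[-0.1409]  P^-=[0.5602]  S=[1.1302]  K=[0.4957]  nu=[-3.5991]  x^+=[-1.9249]  P^+=[0.2825]
step 3: x^-=[-1.7901]  P^-=[0.5444]  S=[1.1144]  K=[0.4885]  nu=[2.8901]  x^+=[-0.3783]  P^+=[0.2784]

K[0,0] = 0.4885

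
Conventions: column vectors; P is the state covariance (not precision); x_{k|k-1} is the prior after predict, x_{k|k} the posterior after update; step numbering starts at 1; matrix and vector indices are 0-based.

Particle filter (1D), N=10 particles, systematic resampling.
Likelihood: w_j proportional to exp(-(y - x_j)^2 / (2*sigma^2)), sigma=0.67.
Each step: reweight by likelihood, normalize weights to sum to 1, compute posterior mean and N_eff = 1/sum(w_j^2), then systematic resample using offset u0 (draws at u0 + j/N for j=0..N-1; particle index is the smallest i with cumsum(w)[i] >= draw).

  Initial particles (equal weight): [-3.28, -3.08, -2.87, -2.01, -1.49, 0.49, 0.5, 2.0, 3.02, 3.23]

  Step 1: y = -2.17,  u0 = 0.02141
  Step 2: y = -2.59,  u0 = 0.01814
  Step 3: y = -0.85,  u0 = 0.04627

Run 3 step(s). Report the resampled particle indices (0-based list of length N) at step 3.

step 1: w=[0.0905, 0.1420, 0.2069, 0.3470, 0.2133, 0.0001, 0.0001, 0.0000, 0.0000, 0.0000]  mean=-2.3432  Neff=4.2178  idx=[0, 1, 1, 2, 2, 3, 3, 3, 4, 4]
step 2: w=[0.0901, 0.1171, 0.1171, 0.1402, 0.1402, 0.1052, 0.1052, 0.1052, 0.0398, 0.0398]  mean=-2.5749  Neff=8.9877  idx=[0, 1, 2, 2, 3, 4, 5, 6, 7, 7]
step 3: w=[0.0015, 0.0042, 0.0042, 0.0042, 0.0114, 0.0114, 0.2407, 0.2407, 0.2407, 0.2407]  mean=-2.0452  Neff=4.3082  idx=[6, 6, 6, 7, 7, 8, 8, 8, 9, 9]

resampled_idx = [6, 6, 6, 7, 7, 8, 8, 8, 9, 9]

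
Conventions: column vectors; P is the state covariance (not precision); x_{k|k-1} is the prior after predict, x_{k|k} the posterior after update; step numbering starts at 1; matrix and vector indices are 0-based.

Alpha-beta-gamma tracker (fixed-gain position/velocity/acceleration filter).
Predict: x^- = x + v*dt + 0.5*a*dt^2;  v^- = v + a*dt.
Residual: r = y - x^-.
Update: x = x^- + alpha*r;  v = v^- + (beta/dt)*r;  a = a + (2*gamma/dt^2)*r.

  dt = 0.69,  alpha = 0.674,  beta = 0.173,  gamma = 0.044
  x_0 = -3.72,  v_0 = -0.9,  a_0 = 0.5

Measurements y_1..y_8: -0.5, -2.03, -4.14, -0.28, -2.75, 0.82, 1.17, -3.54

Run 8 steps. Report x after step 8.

x_post = -1.4222

step 1: x_pred=-4.2220  r=3.7220  x^+=-1.7134  v^+=0.3782  a^+=1.1880
step 2: x_pred=-1.1696  r=-0.8604  x^+=-1.7495  v^+=0.9822  a^+=1.0289
step 3: x_pred=-0.8269  r=-3.3131  x^+=-3.0599  v^+=0.8614  a^+=0.4165
step 4: x_pred=-2.3664  r=2.0864  x^+=-0.9602  v^+=1.6720  a^+=0.8022
step 5: x_pred=0.3845  r=-3.1345  x^+=-1.7282  v^+=1.4396  a^+=0.2228
step 6: x_pred=-0.6818  r=1.5018  x^+=0.3304  v^+=1.9699  a^+=0.5004
step 7: x_pred=1.8087  r=-0.6387  x^+=1.3782  v^+=2.1550  a^+=0.3823
step 8: x_pred=2.9562  r=-6.4962  x^+=-1.4222  v^+=0.7901  a^+=-0.8184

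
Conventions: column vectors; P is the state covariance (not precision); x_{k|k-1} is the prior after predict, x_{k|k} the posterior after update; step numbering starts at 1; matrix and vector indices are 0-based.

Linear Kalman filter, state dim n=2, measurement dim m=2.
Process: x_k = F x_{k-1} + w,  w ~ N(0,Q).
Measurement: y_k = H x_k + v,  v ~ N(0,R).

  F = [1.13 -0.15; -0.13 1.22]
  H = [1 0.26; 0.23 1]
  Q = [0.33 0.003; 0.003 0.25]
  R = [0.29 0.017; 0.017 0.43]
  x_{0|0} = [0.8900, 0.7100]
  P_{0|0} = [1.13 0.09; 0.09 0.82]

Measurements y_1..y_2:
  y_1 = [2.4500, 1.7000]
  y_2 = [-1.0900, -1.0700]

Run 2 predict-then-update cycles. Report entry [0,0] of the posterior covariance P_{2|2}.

step 1: x^-=[0.8992, 0.7505]  P^-=[1.7608 -0.1872; -0.1872 1.4610]  S=[2.0522 0.6034; 0.6034 1.8981]  K=[0.8831 -0.1660; -0.1388 0.7912]  nu=[1.3557, 0.7427]  x^+=[1.9731, 1.1500]  P^+=[0.2850 -0.1219; -0.1219 0.3659]
step 2: x^-=[2.0571, 1.1465]  P^-=[0.7435 -0.2763; -0.2763 0.8381]  S=[0.9464 0.1131; 0.1131 1.1803]  K=[0.7286 -0.1590; -0.1417 0.6698]  nu=[-3.4452, -2.6896]  x^+=[-0.0255, -0.1667]  P^+=[0.2373 -0.1106; -0.1106 0.3110]

P_post[0,0] = 0.2373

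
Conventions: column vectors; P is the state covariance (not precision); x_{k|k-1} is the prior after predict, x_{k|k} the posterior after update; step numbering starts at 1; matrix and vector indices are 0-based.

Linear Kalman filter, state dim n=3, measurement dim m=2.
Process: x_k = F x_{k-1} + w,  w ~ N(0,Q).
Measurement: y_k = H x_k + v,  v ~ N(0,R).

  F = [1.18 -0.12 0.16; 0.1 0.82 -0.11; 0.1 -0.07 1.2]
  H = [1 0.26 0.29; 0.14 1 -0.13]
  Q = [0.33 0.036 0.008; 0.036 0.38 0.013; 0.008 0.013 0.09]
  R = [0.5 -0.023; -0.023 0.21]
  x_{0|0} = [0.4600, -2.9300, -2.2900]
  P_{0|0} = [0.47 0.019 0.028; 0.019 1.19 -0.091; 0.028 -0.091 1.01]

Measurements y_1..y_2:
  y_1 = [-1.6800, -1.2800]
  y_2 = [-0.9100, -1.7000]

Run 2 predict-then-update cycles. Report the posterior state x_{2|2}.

x_post = [0.0399, -1.7671, -2.8114]

step 1: x^-=[0.5280, -2.1047, -2.4969]  P^-=[1.0361 -0.0416 0.3198; -0.0416 1.2160 -0.2697; 0.3198 -0.2697 1.5767]  S=[1.8741 0.2380; 0.2380 1.5198]  K=[0.6034 -0.0538; 0.0007 0.8192; 0.4215 -0.3489]  nu=[-0.9367, 0.4262]  x^+=[-0.0601, -1.7563, -3.0404]  P^+=[0.3648 -0.0931 -0.1299; -0.0931 0.1957 0.0820; -0.1299 0.0820 1.1287]
step 2: x^-=[-0.3466, -1.1117, -3.5315]  P^-=[0.8439 -0.0225 0.0795; -0.0225 0.5017 -0.0834; 0.0795 -0.0834 1.6763]  S=[1.5406 0.1106; 0.1106 0.7691]  K=[0.5567 0.0309; 0.0069 0.6614; 0.3842 -0.4326]  nu=[0.7498, -0.9989]  x^+=[0.0399, -1.7671, -2.8114]  P^+=[0.3619 -0.0848 -0.2143; -0.0848 0.1642 0.1048; -0.2143 0.1048 1.3418]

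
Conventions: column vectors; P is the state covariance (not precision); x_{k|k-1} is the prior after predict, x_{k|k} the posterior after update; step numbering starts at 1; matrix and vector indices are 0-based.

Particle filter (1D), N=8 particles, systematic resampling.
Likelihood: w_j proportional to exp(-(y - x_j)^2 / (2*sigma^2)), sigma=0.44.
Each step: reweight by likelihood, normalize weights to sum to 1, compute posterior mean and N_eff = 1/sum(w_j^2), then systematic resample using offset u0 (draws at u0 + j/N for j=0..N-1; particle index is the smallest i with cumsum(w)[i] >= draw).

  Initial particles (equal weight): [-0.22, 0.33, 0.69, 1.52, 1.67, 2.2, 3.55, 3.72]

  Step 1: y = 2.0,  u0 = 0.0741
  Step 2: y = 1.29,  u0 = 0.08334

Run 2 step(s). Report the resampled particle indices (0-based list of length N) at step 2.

resampled_idx = [0, 0, 1, 2, 2, 3, 4, 6]

step 1: w=[0.0000, 0.0003, 0.0053, 0.2481, 0.3395, 0.4056, 0.0009, 0.0002]  mean=1.8442  Neff=2.9295  idx=[3, 3, 4, 4, 4, 5, 5, 5]
step 2: w=[0.2095, 0.2095, 0.1654, 0.1654, 0.1654, 0.0283, 0.0283, 0.0283]  mean=1.6521  Neff=5.8064  idx=[0, 0, 1, 2, 2, 3, 4, 6]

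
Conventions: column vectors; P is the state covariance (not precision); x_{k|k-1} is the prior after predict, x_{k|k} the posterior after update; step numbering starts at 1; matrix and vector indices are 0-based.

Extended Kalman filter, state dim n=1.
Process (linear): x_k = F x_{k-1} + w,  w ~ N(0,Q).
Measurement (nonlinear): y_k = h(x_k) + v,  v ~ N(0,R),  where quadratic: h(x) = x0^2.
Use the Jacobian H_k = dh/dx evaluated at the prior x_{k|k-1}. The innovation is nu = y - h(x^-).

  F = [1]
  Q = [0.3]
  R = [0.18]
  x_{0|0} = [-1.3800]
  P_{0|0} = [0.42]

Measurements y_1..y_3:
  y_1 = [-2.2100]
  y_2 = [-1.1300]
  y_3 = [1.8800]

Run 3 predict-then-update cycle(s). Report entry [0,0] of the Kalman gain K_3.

K[0,0] = -0.8638

step 1: x^-=[-1.3800]  P^-=[0.7200]  H_jac=[-2.7600]  S=[5.6647]  K=[-0.3508]  nu=[-4.1144]  x^+=[0.0634]  P^+=[0.0229]
step 2: x^-=[0.0634]  P^-=[0.3229]  H_jac=[0.1267]  S=[0.1852]  K=[0.2209]  nu=[-1.1340]  x^+=[-0.1872]  P^+=[0.3138]
step 3: x^-=[-0.1872]  P^-=[0.6138]  H_jac=[-0.3744]  S=[0.2660]  K=[-0.8638]  nu=[1.8450]  x^+=[-1.7809]  P^+=[0.4153]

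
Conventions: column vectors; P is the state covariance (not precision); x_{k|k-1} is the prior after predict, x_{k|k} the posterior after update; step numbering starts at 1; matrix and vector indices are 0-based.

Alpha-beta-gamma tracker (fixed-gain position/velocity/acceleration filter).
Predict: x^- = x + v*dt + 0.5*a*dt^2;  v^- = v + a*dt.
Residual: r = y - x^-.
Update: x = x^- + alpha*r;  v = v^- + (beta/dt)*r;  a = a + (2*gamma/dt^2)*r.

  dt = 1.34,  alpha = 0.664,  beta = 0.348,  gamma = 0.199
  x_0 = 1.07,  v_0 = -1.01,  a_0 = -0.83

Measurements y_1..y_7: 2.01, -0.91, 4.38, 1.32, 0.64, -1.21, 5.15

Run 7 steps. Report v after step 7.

step 1: x_pred=-1.0286  r=3.0386  x^+=0.9890  v^+=-1.3331  a^+=-0.1565
step 2: x_pred=-0.9378  r=0.0278  x^+=-0.9193  v^+=-1.5356  a^+=-0.1503
step 3: x_pred=-3.1120  r=7.4920  x^+=1.8627  v^+=0.2087  a^+=1.5103
step 4: x_pred=3.4982  r=-2.1782  x^+=2.0519  v^+=1.6667  a^+=1.0275
step 5: x_pred=5.2078  r=-4.5678  x^+=2.1748  v^+=1.8573  a^+=0.0150
step 6: x_pred=4.6770  r=-5.8870  x^+=0.7680  v^+=0.3485  a^+=-1.2899
step 7: x_pred=0.0770  r=5.0730  x^+=3.4455  v^+=-0.0624  a^+=-0.1654

v_post = -0.0624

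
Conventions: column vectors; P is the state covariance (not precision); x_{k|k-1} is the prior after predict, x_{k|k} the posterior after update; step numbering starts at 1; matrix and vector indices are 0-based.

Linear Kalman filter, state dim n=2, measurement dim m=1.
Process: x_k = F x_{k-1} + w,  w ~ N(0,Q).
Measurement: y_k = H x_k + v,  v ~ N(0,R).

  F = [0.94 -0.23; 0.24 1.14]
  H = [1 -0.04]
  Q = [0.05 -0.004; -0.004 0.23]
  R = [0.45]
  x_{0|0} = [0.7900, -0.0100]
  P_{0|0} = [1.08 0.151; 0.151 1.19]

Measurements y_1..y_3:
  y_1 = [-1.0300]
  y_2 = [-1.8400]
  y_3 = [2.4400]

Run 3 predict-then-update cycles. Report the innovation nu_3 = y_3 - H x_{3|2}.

innov = [3.6994]

step 1: x^-=[0.7449, 0.1782]  P^-=[1.0019 0.0811; 0.0811 1.9214]  S=[1.4485]  K=[0.6895; 0.0029]  nu=[-1.7678]  x^+=[-0.4739, 0.1730]  P^+=[0.3134 0.0782; 0.0782 1.9213]
step 2: x^-=[-0.4853, 0.0835]  P^-=[0.3947 -0.3576; -0.3576 2.7878]  S=[0.8778]  K=[0.4660; -0.5344]  nu=[-1.3514]  x^+=[-1.1150, 0.8057]  P^+=[0.2041 -0.1390; -0.1390 2.5371]
step 3: x^-=[-1.2334, 0.6509]  P^-=[0.4247 -0.7645; -0.7645 3.4629]  S=[0.9414]  K=[0.4836; -0.9592]  nu=[3.6994]  x^+=[0.5557, -2.8976]  P^+=[0.2045 -0.3278; -0.3278 2.5968]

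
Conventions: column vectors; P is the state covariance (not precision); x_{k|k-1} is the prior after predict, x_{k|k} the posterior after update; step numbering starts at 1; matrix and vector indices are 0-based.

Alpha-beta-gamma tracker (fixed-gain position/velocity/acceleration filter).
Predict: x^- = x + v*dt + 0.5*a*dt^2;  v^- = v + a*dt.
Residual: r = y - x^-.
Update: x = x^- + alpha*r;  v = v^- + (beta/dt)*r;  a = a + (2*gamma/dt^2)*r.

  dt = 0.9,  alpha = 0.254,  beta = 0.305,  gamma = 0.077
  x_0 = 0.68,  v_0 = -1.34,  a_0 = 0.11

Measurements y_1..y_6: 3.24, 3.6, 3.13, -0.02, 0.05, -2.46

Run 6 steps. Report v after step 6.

step 1: x_pred=-0.4815  r=3.7215  x^+=0.4638  v^+=0.0202  a^+=0.8175
step 2: x_pred=0.8130  r=2.7870  x^+=1.5209  v^+=1.7004  a^+=1.3474
step 3: x_pred=3.5970  r=-0.4670  x^+=3.4784  v^+=2.7548  a^+=1.2586
step 4: x_pred=6.4674  r=-6.4874  x^+=4.8196  v^+=1.6890  a^+=0.0252
step 5: x_pred=6.3500  r=-6.3000  x^+=4.7498  v^+=-0.4233  a^+=-1.1726
step 6: x_pred=3.8939  r=-6.3539  x^+=2.2800  v^+=-3.6319  a^+=-2.3806

v_post = -3.6319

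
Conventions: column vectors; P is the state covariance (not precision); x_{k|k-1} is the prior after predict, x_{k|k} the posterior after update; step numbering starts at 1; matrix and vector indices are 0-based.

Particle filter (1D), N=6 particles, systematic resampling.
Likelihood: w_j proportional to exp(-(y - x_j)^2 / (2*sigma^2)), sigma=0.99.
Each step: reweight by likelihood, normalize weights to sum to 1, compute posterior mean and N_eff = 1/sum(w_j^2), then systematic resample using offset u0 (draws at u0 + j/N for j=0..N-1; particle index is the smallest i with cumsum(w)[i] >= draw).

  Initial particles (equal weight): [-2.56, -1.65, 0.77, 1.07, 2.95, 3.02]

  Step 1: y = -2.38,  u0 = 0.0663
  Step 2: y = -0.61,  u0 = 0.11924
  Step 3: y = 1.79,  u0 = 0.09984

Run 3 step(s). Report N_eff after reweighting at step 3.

N_eff = 5.0532

step 1: w=[0.5607, 0.4344, 0.0036, 0.0013, 0.0000, 0.0000]  mean=-2.1479  Neff=1.9877  idx=[0, 0, 0, 1, 1, 1]
step 2: w=[0.0666, 0.0666, 0.0666, 0.2668, 0.2668, 0.2668]  mean=-1.8317  Neff=4.4096  idx=[1, 3, 3, 4, 5, 5]
step 3: w=[0.0053, 0.1989, 0.1989, 0.1989, 0.1989, 0.1989]  mean=-1.6549  Neff=5.0532  idx=[1, 2, 3, 3, 4, 5]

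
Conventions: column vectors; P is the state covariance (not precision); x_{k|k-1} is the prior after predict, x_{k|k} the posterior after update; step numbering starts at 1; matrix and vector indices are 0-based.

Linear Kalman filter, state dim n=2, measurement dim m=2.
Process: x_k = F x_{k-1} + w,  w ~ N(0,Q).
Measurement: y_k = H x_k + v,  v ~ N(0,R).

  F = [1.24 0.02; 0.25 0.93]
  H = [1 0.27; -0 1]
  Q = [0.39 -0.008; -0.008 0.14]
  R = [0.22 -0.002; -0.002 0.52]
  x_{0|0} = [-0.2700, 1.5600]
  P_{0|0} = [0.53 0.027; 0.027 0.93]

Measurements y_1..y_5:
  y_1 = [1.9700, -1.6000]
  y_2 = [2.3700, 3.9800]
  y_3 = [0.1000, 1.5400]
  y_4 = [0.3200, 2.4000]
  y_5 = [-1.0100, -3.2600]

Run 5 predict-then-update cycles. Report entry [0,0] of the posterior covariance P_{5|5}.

P_post[0,0] = 0.1720

step 1: x^-=[-0.3036, 1.3833]  P^-=[1.2066 0.2049; 0.2049 0.9900]  S=[1.6094 0.4702; 0.4702 1.5100]  K=[0.8190 -0.1193; 0.1120 0.6208]  nu=[1.9001, -2.9833]  x^+=[1.6085, -0.2557]  P^+=[0.1976 -0.0637; -0.0637 0.3226]
step 2: x^-=[1.9894, 0.1643]  P^-=[0.6908 -0.0145; -0.0145 0.4017]  S=[0.9323 0.0920; 0.0920 0.9217]  K=[0.7457 -0.0901; 0.0584 0.4300]  nu=[0.3362, 3.8157]  x^+=[1.8962, 1.8247]  P^+=[0.1773 -0.0484; -0.0484 0.2235]
step 3: x^-=[2.3878, 2.1711]  P^-=[0.6603 -0.0049; -0.0049 0.3219]  S=[0.9011 0.0800; 0.0800 0.8419]  K=[0.7380 -0.0760; 0.0576 0.3769]  nu=[-2.8740, -0.6311]  x^+=[0.3146, 1.7678]  P^+=[0.1736 -0.0410; -0.0410 0.1959]
step 4: x^-=[0.4255, 1.7227]  P^-=[0.6549 0.0020; 0.0020 0.3012]  S=[0.8980 0.0813; 0.0813 0.8212]  K=[0.7363 -0.0705; 0.0601 0.3608]  nu=[-0.5707, 0.6773]  x^+=[-0.0424, 1.9328]  P^+=[0.1724 -0.0381; -0.0381 0.1875]
step 5: x^-=[-0.0139, 1.7869]  P^-=[0.6533 0.0048; 0.0048 0.2952]  S=[0.8974 0.0825; 0.0825 0.8152]  K=[0.7357 -0.0686; 0.0614 0.3559]  nu=[-1.4785, -5.0469]  x^+=[-0.7556, -0.1002]  P^+=[0.1720 -0.0371; -0.0371 0.1850]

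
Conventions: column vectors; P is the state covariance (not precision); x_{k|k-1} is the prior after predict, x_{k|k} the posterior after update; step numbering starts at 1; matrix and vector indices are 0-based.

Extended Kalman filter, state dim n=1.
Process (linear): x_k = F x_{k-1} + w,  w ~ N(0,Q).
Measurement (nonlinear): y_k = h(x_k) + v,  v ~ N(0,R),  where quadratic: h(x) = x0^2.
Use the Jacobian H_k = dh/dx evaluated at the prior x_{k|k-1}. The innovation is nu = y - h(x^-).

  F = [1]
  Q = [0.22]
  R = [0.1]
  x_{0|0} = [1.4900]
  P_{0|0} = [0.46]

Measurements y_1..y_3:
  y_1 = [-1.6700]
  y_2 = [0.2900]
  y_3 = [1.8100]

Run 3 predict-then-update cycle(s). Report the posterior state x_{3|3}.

step 1: x^-=[1.4900]  P^-=[0.6800]  H_jac=[2.9800]  S=[6.1387]  K=[0.3301]  nu=[-3.8901]  x^+=[0.2059]  P^+=[0.0111]
step 2: x^-=[0.2059]  P^-=[0.2311]  H_jac=[0.4117]  S=[0.1392]  K=[0.6836]  nu=[0.2476]  x^+=[0.3751]  P^+=[0.1660]
step 3: x^-=[0.3751]  P^-=[0.3860]  H_jac=[0.7503]  S=[0.3173]  K=[0.9128]  nu=[1.6693]  x^+=[1.8988]  P^+=[0.1217]

x_post = [1.8988]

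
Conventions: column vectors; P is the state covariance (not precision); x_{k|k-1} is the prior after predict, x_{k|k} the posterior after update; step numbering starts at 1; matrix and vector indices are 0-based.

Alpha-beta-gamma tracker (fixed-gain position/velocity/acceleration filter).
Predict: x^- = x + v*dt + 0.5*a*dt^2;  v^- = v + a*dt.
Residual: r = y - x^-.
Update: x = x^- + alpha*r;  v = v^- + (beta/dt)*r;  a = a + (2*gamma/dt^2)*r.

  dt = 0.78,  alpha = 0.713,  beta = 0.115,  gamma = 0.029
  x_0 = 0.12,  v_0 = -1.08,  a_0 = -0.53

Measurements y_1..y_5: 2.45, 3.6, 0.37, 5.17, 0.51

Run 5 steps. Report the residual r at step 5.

resid = -3.1027

step 1: x_pred=-0.8836  r=3.3336  x^+=1.4932  v^+=-1.0019  a^+=-0.2122
step 2: x_pred=0.6472  r=2.9528  x^+=2.7526  v^+=-0.7321  a^+=0.0693
step 3: x_pred=2.2026  r=-1.8326  x^+=0.8960  v^+=-0.9482  a^+=-0.1054
step 4: x_pred=0.1243  r=5.0457  x^+=3.7219  v^+=-0.2865  a^+=0.3756
step 5: x_pred=3.6127  r=-3.1027  x^+=1.4005  v^+=-0.4510  a^+=0.0798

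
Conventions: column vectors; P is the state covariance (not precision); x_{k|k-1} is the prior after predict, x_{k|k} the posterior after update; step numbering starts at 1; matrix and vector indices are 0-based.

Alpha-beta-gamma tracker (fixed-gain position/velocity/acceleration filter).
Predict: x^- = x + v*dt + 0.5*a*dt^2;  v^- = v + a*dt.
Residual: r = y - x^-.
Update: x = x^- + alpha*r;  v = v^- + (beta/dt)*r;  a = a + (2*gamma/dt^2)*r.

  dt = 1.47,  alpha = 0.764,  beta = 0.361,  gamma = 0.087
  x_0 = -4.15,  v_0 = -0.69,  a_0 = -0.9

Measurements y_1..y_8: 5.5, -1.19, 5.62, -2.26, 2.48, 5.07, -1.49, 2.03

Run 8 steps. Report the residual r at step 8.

step 1: x_pred=-6.1367  r=11.6367  x^+=2.7537  v^+=0.8447  a^+=0.0370
step 2: x_pred=4.0355  r=-5.2255  x^+=0.0432  v^+=-0.3841  a^+=-0.3838
step 3: x_pred=-0.9361  r=6.5561  x^+=4.0728  v^+=0.6618  a^+=0.1442
step 4: x_pred=5.2013  r=-7.4613  x^+=-0.4991  v^+=-0.9587  a^+=-0.4566
step 5: x_pred=-2.4017  r=4.8817  x^+=1.3279  v^+=-0.4311  a^+=-0.0636
step 6: x_pred=0.6256  r=4.4444  x^+=4.0211  v^+=0.5670  a^+=0.2943
step 7: x_pred=5.1725  r=-6.6625  x^+=0.0824  v^+=-0.6366  a^+=-0.2422
step 8: x_pred=-1.1151  r=3.1451  x^+=1.2878  v^+=-0.2202  a^+=0.0111

resid = 3.1451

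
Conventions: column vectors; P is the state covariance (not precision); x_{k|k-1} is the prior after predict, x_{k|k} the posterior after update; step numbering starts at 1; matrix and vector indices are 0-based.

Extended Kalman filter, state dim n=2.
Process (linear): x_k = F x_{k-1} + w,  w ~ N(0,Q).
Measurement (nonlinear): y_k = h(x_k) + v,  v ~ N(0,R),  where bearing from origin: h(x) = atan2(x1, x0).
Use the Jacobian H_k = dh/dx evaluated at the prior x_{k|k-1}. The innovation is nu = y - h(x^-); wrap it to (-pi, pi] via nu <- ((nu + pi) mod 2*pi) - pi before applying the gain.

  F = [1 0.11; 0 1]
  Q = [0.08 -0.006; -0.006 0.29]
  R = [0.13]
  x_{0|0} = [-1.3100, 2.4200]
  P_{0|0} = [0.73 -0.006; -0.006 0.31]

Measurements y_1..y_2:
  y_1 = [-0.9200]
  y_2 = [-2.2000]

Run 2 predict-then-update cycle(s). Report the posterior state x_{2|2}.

x_post = [4.6554, 1.2767]

step 1: x^-=[-1.0438, 2.4200]  P^-=[0.8124 0.0221; 0.0221 0.6000]  H_jac=[-0.3484 -0.1503]  S=[0.2445]  K=[-1.1714; -0.4003]  nu=[-2.8980]  x^+=[2.3508, 3.5801]  P^+=[0.4770 -0.0925; -0.0925 0.5608]
step 2: x^-=[2.7446, 3.5801]  P^-=[0.5434 -0.0368; -0.0368 0.8508]  H_jac=[-0.1759 0.1349]  S=[0.1640]  K=[-0.6131; 0.7390]  nu=[-3.1167]  x^+=[4.6554, 1.2767]  P^+=[0.4818 0.0375; 0.0375 0.7612]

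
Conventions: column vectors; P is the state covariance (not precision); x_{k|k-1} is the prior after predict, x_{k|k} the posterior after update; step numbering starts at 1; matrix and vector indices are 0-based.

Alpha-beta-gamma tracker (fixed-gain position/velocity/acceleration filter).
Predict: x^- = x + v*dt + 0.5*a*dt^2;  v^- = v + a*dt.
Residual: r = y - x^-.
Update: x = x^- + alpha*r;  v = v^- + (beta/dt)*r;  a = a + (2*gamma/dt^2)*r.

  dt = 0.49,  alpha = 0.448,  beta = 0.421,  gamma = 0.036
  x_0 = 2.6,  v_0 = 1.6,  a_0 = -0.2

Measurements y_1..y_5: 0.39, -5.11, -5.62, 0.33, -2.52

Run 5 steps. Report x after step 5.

step 1: x_pred=3.3600  r=-2.9700  x^+=2.0294  v^+=-1.0498  a^+=-1.0906
step 2: x_pred=1.3841  r=-6.4941  x^+=-1.5252  v^+=-7.1638  a^+=-3.0381
step 3: x_pred=-5.4002  r=-0.2198  x^+=-5.4987  v^+=-8.8413  a^+=-3.1040
step 4: x_pred=-10.2035  r=10.5335  x^+=-5.4845  v^+=-1.3120  a^+=0.0548
step 5: x_pred=-6.1208  r=3.6008  x^+=-4.5076  v^+=1.8086  a^+=1.1346

x_post = -4.5076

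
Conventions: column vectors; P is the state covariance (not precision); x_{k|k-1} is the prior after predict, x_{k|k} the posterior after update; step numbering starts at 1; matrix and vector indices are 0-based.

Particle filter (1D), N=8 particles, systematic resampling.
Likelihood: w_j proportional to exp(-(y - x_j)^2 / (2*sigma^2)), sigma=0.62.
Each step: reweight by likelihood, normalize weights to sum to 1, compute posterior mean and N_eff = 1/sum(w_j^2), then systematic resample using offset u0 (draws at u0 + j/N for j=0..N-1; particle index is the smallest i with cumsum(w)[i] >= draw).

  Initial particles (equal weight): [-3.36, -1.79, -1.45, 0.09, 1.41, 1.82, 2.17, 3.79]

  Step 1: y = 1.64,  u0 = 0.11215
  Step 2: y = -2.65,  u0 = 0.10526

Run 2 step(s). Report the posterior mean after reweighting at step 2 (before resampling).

step 1: w=[0.0000, 0.0000, 0.0000, 0.0167, 0.3546, 0.3642, 0.2636, 0.0009]  mean=1.7398  Neff=3.0476  idx=[4, 4, 4, 5, 5, 6, 6, 6]
step 2: w=[0.3309, 0.3309, 0.3309, 0.0035, 0.0035, 0.0001, 0.0001, 0.0001]  mean=1.4130  Neff=3.0432  idx=[0, 0, 1, 1, 1, 2, 2, 2]

post_mean = 1.4130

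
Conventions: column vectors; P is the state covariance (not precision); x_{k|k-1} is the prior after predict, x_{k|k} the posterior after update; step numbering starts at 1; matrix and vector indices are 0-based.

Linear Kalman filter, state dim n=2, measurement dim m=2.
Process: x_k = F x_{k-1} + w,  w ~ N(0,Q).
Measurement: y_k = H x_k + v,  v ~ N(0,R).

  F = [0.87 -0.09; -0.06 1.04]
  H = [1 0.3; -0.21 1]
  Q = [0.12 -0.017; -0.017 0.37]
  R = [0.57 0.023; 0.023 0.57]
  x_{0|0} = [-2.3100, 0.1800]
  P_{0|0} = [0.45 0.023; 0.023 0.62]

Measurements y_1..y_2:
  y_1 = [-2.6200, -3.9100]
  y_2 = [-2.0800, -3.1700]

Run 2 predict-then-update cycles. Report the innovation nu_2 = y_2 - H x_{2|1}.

step 1: x^-=[-2.0259, 0.3258]  P^-=[0.4620 -0.0776; -0.0776 1.0393]  S=[1.0790 0.1651; 0.1651 1.6623]  K=[0.4292 -0.1477; 0.1218 0.6230]  nu=[-0.6918, -4.6612]  x^+=[-1.6345, -2.6622]  P^+=[0.2479 -0.0222; -0.0222 0.3532]
step 2: x^-=[-1.1825, -2.6706]  P^-=[0.3140 -0.0832; -0.0832 0.7557]  S=[0.9021 0.1058; 0.1058 1.3745]  K=[0.3362 -0.1344; 0.0939 0.5553]  nu=[-0.0964, -0.7477]  x^+=[-1.1144, -3.0948]  P^+=[0.1968 -0.0276; -0.0276 0.3129]

innov = [-0.0964, -0.7477]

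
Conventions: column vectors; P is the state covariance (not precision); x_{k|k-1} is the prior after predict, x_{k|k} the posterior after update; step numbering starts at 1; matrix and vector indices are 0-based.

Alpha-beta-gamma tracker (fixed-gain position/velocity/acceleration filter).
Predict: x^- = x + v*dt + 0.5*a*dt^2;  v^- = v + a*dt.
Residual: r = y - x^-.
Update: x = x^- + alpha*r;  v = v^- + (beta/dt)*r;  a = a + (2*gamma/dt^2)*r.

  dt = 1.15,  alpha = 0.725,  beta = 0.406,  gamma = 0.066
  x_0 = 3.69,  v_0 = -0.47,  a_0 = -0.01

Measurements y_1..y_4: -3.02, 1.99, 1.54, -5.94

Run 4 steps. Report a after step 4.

step 1: x_pred=3.1429  r=-6.1629  x^+=-1.3252  v^+=-2.6573  a^+=-0.6251
step 2: x_pred=-4.7944  r=6.7844  x^+=0.1243  v^+=-0.9810  a^+=0.0520
step 3: x_pred=-0.9694  r=2.5094  x^+=0.8499  v^+=-0.0352  a^+=0.3025
step 4: x_pred=1.0095  r=-6.9495  x^+=-4.0289  v^+=-2.1408  a^+=-0.3911

a_post = -0.3911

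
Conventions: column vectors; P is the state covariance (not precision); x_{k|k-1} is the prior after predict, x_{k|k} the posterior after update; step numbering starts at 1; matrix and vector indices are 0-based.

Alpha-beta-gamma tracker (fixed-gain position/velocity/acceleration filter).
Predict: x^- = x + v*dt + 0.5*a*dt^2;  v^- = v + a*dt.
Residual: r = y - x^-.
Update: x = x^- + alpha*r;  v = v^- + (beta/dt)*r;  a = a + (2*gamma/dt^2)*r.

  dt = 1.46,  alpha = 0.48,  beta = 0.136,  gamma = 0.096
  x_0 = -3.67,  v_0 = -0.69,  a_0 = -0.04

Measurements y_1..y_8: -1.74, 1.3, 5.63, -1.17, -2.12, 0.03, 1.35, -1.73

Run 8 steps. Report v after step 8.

v_post = -2.3047

step 1: x_pred=-4.7200  r=2.9800  x^+=-3.2896  v^+=-0.4708  a^+=0.2284
step 2: x_pred=-3.7335  r=5.0335  x^+=-1.3174  v^+=0.3316  a^+=0.6818
step 3: x_pred=-0.1067  r=5.7367  x^+=2.6469  v^+=1.8614  a^+=1.1985
step 4: x_pred=6.6419  r=-7.8119  x^+=2.8922  v^+=2.8835  a^+=0.4949
step 5: x_pred=7.6296  r=-9.7496  x^+=2.9498  v^+=2.6979  a^+=-0.3833
step 6: x_pred=6.4802  r=-6.4502  x^+=3.3841  v^+=1.5374  a^+=-0.9643
step 7: x_pred=4.6010  r=-3.2510  x^+=3.0405  v^+=-0.1733  a^+=-1.2571
step 8: x_pred=1.4477  r=-3.1777  x^+=-0.0776  v^+=-2.3047  a^+=-1.5433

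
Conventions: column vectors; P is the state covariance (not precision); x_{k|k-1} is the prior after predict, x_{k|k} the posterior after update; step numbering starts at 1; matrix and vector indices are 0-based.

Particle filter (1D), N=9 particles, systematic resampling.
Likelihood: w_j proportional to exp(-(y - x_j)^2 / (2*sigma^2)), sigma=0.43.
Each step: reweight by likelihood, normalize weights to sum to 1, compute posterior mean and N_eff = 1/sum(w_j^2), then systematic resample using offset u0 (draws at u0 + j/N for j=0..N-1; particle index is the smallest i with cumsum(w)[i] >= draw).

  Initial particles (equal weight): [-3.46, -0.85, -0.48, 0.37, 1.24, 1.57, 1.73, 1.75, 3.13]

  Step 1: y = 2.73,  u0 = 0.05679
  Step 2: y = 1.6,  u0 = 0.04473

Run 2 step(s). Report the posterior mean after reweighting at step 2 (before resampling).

step 1: w=[0.0000, 0.0000, 0.0000, 0.0000, 0.0030, 0.0321, 0.0817, 0.0910, 0.7922]  mean=2.8343  Neff=1.5538  idx=[6, 7, 8, 8, 8, 8, 8, 8, 8]
step 2: w=[0.5005, 0.4930, 0.0009, 0.0009, 0.0009, 0.0009, 0.0009, 0.0009, 0.0009]  mean=1.7490  Neff=2.0263  idx=[0, 0, 0, 0, 0, 1, 1, 1, 1]

post_mean = 1.7490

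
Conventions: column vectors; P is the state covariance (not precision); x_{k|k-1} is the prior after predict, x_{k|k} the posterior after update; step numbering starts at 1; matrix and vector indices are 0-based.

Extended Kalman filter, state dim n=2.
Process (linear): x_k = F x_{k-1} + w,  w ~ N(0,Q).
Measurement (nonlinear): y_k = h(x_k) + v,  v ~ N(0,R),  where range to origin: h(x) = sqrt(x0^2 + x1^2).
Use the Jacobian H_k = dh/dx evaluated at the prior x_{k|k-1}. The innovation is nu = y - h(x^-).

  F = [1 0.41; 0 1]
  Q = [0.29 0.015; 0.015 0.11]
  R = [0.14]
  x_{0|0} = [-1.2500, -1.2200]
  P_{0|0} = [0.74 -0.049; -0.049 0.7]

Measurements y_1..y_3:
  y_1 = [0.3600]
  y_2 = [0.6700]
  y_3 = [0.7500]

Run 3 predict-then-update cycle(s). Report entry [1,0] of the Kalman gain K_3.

K[1,0] = -0.4178

step 1: x^-=[-1.7502, -1.2200]  P^-=[1.1075 0.2530; 0.2530 0.8100]  H_jac=[-0.8204 -0.5718]  S=[1.3876]  K=[-0.7590; -0.4834]  nu=[-1.7734]  x^+=[-0.4041, -0.3627]  P^+=[0.3081 -0.2561; -0.2561 0.4858]
step 2: x^-=[-0.5528, -0.3627]  P^-=[0.4697 -0.0420; -0.0420 0.5958]  H_jac=[-0.8361 -0.5486]  S=[0.6092]  K=[-0.6069; -0.4790]  nu=[0.0088]  x^+=[-0.5582, -0.3669]  P^+=[0.2453 -0.2190; -0.2190 0.4560]
step 3: x^-=[-0.7086, -0.3669]  P^-=[0.4324 -0.0171; -0.0171 0.5660]  H_jac=[-0.8880 -0.4598]  S=[0.5867]  K=[-0.6411; -0.4178]  nu=[-0.0480]  x^+=[-0.6778, -0.3469]  P^+=[0.1913 -0.1742; -0.1742 0.4636]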